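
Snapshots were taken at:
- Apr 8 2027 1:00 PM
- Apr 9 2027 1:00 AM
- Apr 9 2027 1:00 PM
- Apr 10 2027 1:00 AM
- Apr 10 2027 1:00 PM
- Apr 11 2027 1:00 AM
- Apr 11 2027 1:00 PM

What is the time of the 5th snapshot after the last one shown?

Apr 14 2027 1:00 AM

Gaps: 12, 12, 12, 12, 12, 12 hours — each event is 12 hours after the previous one.
Apr 11 2027 1:00 PM + 12 h = Apr 12 2027 1:00 AM.
Apr 12 2027 1:00 AM + 12 h = Apr 12 2027 1:00 PM.
Apr 12 2027 1:00 PM + 12 h = Apr 13 2027 1:00 AM.
Apr 13 2027 1:00 AM + 12 h = Apr 13 2027 1:00 PM.
Apr 13 2027 1:00 PM + 12 h = Apr 14 2027 1:00 AM.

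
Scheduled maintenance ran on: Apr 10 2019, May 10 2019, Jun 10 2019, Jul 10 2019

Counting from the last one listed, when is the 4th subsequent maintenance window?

Nov 10 2019

Each date is the 10th; the gaps (30, 31, 30) track the month lengths.
The rule is the 10th of each month.
Next: August 2019 → Aug 10 2019.
Next: September 2019 → Sep 10 2019.
Next: October 2019 → Oct 10 2019.
Next: November 2019 → Nov 10 2019.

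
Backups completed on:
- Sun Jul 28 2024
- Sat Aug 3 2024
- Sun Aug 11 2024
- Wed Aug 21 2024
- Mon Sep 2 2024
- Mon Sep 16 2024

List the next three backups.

Intervals are 6, 8, 10, 12, 14 days — an arithmetic progression with common difference 2.
Next gap: 16 days. Mon Sep 16 2024 + 16 days = Wed Oct 2 2024.
Next gap: 18 days. Wed Oct 2 2024 + 18 days = Sun Oct 20 2024.
Next gap: 20 days. Sun Oct 20 2024 + 20 days = Sat Nov 9 2024.

Wed Oct 2 2024, Sun Oct 20 2024, Sat Nov 9 2024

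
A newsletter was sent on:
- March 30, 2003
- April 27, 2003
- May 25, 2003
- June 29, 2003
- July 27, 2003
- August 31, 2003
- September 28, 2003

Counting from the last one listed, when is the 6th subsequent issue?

These are Sundays with 28, 28, 35, 28, 35, 28-day gaps.
Each is the final Sunday of its month — March 30, 2003 is past the 28th, so '4th Sunday' doesn't fit.
October 2003 ends with Sunday October 26, 2003.
Last Sunday of November 2003: November 30, 2003.
Last Sunday of December 2003: December 28, 2003.
Last Sunday of January 2004: January 25, 2004.
February 2004 ends with Sunday February 29, 2004.
March 2004 ends with Sunday March 28, 2004.

March 28, 2004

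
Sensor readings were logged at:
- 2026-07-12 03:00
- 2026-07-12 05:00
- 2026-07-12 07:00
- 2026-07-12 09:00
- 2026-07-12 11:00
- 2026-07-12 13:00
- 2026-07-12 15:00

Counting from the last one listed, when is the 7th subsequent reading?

The interval is a steady 2 hours (2, 2, 2, 2, 2, 2).
2026-07-12 15:00 + 2 h = 2026-07-12 17:00.
2026-07-12 17:00 + 2 h = 2026-07-12 19:00.
2026-07-12 19:00 + 2 h = 2026-07-12 21:00.
2026-07-12 21:00 + 2 h = 2026-07-12 23:00.
2026-07-12 23:00 + 2 h = 2026-07-13 01:00.
2026-07-13 01:00 + 2 h = 2026-07-13 03:00.
2026-07-13 03:00 + 2 h = 2026-07-13 05:00.

2026-07-13 05:00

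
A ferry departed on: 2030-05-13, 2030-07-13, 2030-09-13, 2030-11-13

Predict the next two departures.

2031-01-13, 2031-03-13

Each date is the 13th; the gaps (61, 62, 61) track the month lengths.
The rule is the 13th of every 2 months.
Next: January 2031 → 2031-01-13.
Next: March 2031 → 2031-03-13.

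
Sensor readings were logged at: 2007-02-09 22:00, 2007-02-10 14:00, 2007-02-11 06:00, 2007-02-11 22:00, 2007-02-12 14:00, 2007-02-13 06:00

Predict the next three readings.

Spacing: 16, 16, 16, 16, 16 h — constant 16 h.
2007-02-13 06:00 + 16 h = 2007-02-13 22:00.
2007-02-13 22:00 + 16 h = 2007-02-14 14:00.
2007-02-14 14:00 + 16 h = 2007-02-15 06:00.

2007-02-13 22:00, 2007-02-14 14:00, 2007-02-15 06:00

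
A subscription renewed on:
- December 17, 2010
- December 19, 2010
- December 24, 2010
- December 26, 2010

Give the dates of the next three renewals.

The gap pattern 2, 5, 2 repeats every 2 events.
These are the Fridays and Sundays of each week.
The following Friday is December 31, 2010.
Next Sunday: January 2, 2011.
The following Friday is January 7, 2011.

December 31, 2010; January 2, 2011; January 7, 2011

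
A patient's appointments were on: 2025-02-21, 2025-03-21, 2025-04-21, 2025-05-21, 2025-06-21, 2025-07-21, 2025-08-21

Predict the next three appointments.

Each date is the 21st; the gaps (28, 31, 30, 31, 30, 31) track the month lengths.
The rule is the 21st of each month.
September 2025: 2025-09-21.
Next: October 2025 → 2025-10-21.
Next: November 2025 → 2025-11-21.

2025-09-21, 2025-10-21, 2025-11-21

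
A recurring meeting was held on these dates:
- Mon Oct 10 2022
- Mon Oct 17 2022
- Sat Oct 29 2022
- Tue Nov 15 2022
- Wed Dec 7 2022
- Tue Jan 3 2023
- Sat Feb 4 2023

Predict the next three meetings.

Intervals are 7, 12, 17, 22, 27, 32 days — an arithmetic progression with common difference 5.
Next gap: 37 days. Sat Feb 4 2023 + 37 days = Mon Mar 13 2023.
Next gap: 42 days. Mon Mar 13 2023 + 42 days = Mon Apr 24 2023.
Next gap: 47 days. Mon Apr 24 2023 + 47 days = Sat Jun 10 2023.

Mon Mar 13 2023, Mon Apr 24 2023, Sat Jun 10 2023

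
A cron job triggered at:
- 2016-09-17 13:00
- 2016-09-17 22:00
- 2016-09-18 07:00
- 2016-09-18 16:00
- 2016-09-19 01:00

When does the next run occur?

The interval is a steady 9 hours (9, 9, 9, 9).
2016-09-19 01:00 + 9 h = 2016-09-19 10:00.

2016-09-19 10:00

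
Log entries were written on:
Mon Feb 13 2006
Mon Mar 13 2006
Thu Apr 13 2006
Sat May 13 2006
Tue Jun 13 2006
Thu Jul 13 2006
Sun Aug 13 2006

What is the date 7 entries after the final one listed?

Tue Mar 13 2007

Gaps: 28, 31, 30, 31, 30, 31 days — not constant. Every event is on the 13th of the month.
Pattern: the 13th of each month.
September 2006: Wed Sep 13 2006.
Next: October 2006 → Fri Oct 13 2006.
Next: November 2006 → Mon Nov 13 2006.
Next: December 2006 → Wed Dec 13 2006.
Next: January 2007 → Sat Jan 13 2007.
Next: February 2007 → Tue Feb 13 2007.
Next: March 2007 → Tue Mar 13 2007.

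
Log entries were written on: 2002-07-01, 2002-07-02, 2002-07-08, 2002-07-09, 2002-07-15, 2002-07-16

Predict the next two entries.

2002-07-22, 2002-07-23

The gap pattern 1, 6, 1, 6, 1 repeats every 2 events.
These are the Mondays and Tuesdays of each week.
Next Monday: 2002-07-22.
The following Tuesday is 2002-07-23.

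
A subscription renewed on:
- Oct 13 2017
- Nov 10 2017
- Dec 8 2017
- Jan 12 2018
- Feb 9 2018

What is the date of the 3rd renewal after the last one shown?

These are Fridays at 28- or 35-day spacing (28, 28, 35, 28).
The pattern: 2nd Friday of the month.
March 2018 — 2nd Friday is Mar 9 2018.
2nd Friday of April 2018: Apr 13 2018.
May 2018 — 2nd Friday is May 11 2018.

May 11 2018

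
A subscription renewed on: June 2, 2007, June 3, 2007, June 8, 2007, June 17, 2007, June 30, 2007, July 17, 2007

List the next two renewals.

August 7, 2007; September 1, 2007

Gaps: 1, 5, 9, 13, 17 days — each gap is 4 larger than the previous one.
Next gap: 21 days. July 17, 2007 + 21 days = August 7, 2007.
Next gap: 25 days. August 7, 2007 + 25 days = September 1, 2007.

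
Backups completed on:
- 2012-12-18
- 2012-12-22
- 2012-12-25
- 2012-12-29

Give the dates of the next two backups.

2013-01-01, 2013-01-05

The gap pattern 4, 3, 4 repeats every 2 events.
These are the Tuesdays and Saturdays of each week.
Next Tuesday: 2013-01-01.
The following Saturday is 2013-01-05.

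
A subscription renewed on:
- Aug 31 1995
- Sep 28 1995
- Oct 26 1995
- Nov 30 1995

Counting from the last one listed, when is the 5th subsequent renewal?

Apr 25 1996

These are Thursdays with 28, 28, 35-day gaps.
Each is the final Thursday of its month — Aug 31 1995 is past the 28th, so '4th Thursday' doesn't fit.
December 1995 ends with Thursday Dec 28 1995.
January 1996 ends with Thursday Jan 25 1996.
February 1996 ends with Thursday Feb 29 1996.
Last Thursday of March 1996: Mar 28 1996.
Last Thursday of April 1996: Apr 25 1996.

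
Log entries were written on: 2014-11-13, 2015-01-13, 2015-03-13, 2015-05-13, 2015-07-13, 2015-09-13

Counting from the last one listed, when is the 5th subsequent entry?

The day-of-month is always 13 (61, 59, 61, 61, 62 days between events).
So this recurs on the 13th of every 2 months.
November 2015: 2015-11-13.
Next: January 2016 → 2016-01-13.
March 2016: 2016-03-13.
May 2016: 2016-05-13.
July 2016: 2016-07-13.

2016-07-13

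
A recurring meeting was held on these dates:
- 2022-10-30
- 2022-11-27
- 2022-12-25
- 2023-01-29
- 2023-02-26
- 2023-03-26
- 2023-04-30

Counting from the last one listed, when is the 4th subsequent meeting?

2023-08-27

These are Sundays with 28, 28, 35, 28, 28, 35-day gaps.
Each is the final Sunday of its month — 2022-10-30 is past the 28th, so '4th Sunday' doesn't fit.
May 2023 ends with Sunday 2023-05-28.
June 2023 ends with Sunday 2023-06-25.
July 2023 ends with Sunday 2023-07-30.
Last Sunday of August 2023: 2023-08-27.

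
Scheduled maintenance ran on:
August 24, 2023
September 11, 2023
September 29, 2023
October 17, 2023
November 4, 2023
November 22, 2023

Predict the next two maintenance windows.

December 10, 2023; December 28, 2023

Every event comes 18 days after the last (18, 18, 18, 18, 18).
November 22, 2023 + 18 days = December 10, 2023.
December 10, 2023 + 18 days = December 28, 2023.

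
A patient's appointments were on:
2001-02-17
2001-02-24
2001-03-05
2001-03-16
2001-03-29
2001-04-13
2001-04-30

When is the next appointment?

The spacing grows by 2 each time: 7, 9, 11, 13, 15, 17 days.
Next gap: 19 days. 2001-04-30 + 19 days = 2001-05-19.

2001-05-19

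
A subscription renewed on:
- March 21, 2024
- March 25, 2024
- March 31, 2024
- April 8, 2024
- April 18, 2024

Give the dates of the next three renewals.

April 30, 2024; May 14, 2024; May 30, 2024

Gaps: 4, 6, 8, 10 days — each gap is 2 larger than the previous one.
Next gap: 12 days. April 18, 2024 + 12 days = April 30, 2024.
Next gap: 14 days. April 30, 2024 + 14 days = May 14, 2024.
Next gap: 16 days. May 14, 2024 + 16 days = May 30, 2024.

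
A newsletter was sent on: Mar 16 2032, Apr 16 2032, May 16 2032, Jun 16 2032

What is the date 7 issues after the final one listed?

Each date is the 16th; the gaps (31, 30, 31) track the month lengths.
The rule is the 16th of each month.
Next: July 2032 → Jul 16 2032.
August 2032: Aug 16 2032.
September 2032: Sep 16 2032.
October 2032: Oct 16 2032.
November 2032: Nov 16 2032.
December 2032: Dec 16 2032.
January 2033: Jan 16 2033.

Jan 16 2033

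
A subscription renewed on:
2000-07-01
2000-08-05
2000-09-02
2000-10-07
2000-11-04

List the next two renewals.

Gaps: 35, 28, 35, 28 days — a mix of 28 and 35. Every date is a Saturday.
Each is the 1st Saturday of its month.
December 2000 — 1st Saturday is 2000-12-02.
1st Saturday of January 2001: 2001-01-06.

2000-12-02, 2001-01-06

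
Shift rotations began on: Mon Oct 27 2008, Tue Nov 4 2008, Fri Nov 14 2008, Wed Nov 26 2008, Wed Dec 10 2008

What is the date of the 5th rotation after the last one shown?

Fri Mar 20 2009

Gaps: 8, 10, 12, 14 days — each gap is 2 larger than the previous one.
Next gap: 16 days. Wed Dec 10 2008 + 16 days = Fri Dec 26 2008.
Next gap: 18 days. Fri Dec 26 2008 + 18 days = Tue Jan 13 2009.
Next gap: 20 days. Tue Jan 13 2009 + 20 days = Mon Feb 2 2009.
Next gap: 22 days. Mon Feb 2 2009 + 22 days = Tue Feb 24 2009.
Next gap: 24 days. Tue Feb 24 2009 + 24 days = Fri Mar 20 2009.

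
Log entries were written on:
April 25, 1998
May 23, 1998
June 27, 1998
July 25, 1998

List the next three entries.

All dates are Saturdays, 28, 35, 28 days apart.
Specifically, the 4th Saturday of each month.
August 1998 — 4th Saturday is August 22, 1998.
4th Saturday of September 1998: September 26, 1998.
October 1998 — 4th Saturday is October 24, 1998.

August 22, 1998; September 26, 1998; October 24, 1998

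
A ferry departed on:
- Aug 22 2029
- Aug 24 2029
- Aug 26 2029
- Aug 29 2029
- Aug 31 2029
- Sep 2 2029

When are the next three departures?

Gaps: 2, 2, 3, 2, 2 days — not constant, but cyclic with period 3.
The events fall on every Wednesday, Friday and Sunday.
Next Wednesday: Sep 5 2029.
Next Friday: Sep 7 2029.
Next Sunday: Sep 9 2029.

Sep 5 2029, Sep 7 2029, Sep 9 2029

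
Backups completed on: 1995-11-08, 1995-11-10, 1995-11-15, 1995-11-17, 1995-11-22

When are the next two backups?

1995-11-24, 1995-11-29

The gap pattern 2, 5, 2, 5 repeats every 2 events.
These are the Wednesdays and Fridays of each week.
The following Friday is 1995-11-24.
Next Wednesday: 1995-11-29.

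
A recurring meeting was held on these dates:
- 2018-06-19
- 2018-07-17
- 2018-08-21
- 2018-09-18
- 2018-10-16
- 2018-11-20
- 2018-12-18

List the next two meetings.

2019-01-15, 2019-02-19

All dates are Tuesdays, 28, 35, 28, 28, 35, 28 days apart.
Specifically, the 3rd Tuesday of each month.
3rd Tuesday of January 2019: 2019-01-15.
3rd Tuesday of February 2019: 2019-02-19.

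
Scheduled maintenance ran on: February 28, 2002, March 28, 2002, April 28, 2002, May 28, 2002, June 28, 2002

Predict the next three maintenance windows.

Gaps: 28, 31, 30, 31 days — not constant. Every event is on the 28th of the month.
Pattern: the 28th of each month.
Next: July 2002 → July 28, 2002.
Next: August 2002 → August 28, 2002.
Next: September 2002 → September 28, 2002.

July 28, 2002; August 28, 2002; September 28, 2002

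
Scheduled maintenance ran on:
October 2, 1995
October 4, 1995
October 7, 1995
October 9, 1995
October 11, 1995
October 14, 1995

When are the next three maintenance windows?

October 16, 1995; October 18, 1995; October 21, 1995

The gap pattern 2, 3, 2, 2, 3 repeats every 3 events.
These are the Mondays, Wednesdays and Saturdays of each week.
The following Monday is October 16, 1995.
The following Wednesday is October 18, 1995.
The following Saturday is October 21, 1995.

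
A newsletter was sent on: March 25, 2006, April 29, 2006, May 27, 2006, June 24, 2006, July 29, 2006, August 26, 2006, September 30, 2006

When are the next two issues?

All Saturdays; the gaps (35, 28, 28, 35, 28, 35) vary with month length.
This is the last Saturday of each month.
October 2006 ends with Saturday October 28, 2006.
November 2006 ends with Saturday November 25, 2006.

October 28, 2006; November 25, 2006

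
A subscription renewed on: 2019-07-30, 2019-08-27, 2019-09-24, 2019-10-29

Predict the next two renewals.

2019-11-26, 2019-12-31

Every date is a Tuesday; gaps 28, 28, 35 days.
Each is the last Tuesday of its month (at least one falls on the 29th or later, ruling out '4th Tuesday').
November 2019 ends with Tuesday 2019-11-26.
Last Tuesday of December 2019: 2019-12-31.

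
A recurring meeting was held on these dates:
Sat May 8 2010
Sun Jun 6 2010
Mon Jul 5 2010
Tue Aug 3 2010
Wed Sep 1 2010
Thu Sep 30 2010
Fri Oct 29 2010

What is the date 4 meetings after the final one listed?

Gaps between consecutive events: 29, 29, 29, 29, 29, 29 days — a constant 29-day interval.
Fri Oct 29 2010 + 29 days = Sat Nov 27 2010.
Sat Nov 27 2010 + 29 days = Sun Dec 26 2010.
Sun Dec 26 2010 + 29 days = Mon Jan 24 2011.
Mon Jan 24 2011 + 29 days = Tue Feb 22 2011.

Tue Feb 22 2011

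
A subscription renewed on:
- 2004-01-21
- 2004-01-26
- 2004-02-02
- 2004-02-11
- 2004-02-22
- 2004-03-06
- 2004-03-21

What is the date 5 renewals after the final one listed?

2004-07-04

The spacing grows by 2 each time: 5, 7, 9, 11, 13, 15 days.
Next gap: 17 days. 2004-03-21 + 17 days = 2004-04-07.
Next gap: 19 days. 2004-04-07 + 19 days = 2004-04-26.
Next gap: 21 days. 2004-04-26 + 21 days = 2004-05-17.
Next gap: 23 days. 2004-05-17 + 23 days = 2004-06-09.
Next gap: 25 days. 2004-06-09 + 25 days = 2004-07-04.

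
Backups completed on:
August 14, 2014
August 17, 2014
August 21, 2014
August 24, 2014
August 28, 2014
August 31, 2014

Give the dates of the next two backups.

September 4, 2014; September 7, 2014

Every event lands on a Thursday or Sunday (gaps cycle 3, 4, 3, 4, 3).
So the schedule is: every Thursday and Sunday.
Next Thursday: September 4, 2014.
The following Sunday is September 7, 2014.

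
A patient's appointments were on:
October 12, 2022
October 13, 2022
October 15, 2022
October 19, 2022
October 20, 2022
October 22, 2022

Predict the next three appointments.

Gaps: 1, 2, 4, 1, 2 days — not constant, but cyclic with period 3.
The events fall on every Wednesday, Thursday and Saturday.
Next Wednesday: October 26, 2022.
Next Thursday: October 27, 2022.
Next Saturday: October 29, 2022.

October 26, 2022; October 27, 2022; October 29, 2022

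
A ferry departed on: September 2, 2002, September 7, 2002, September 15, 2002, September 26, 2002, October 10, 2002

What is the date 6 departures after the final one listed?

March 6, 2003

Gaps: 5, 8, 11, 14 days — each gap is 3 larger than the previous one.
Next gap: 17 days. October 10, 2002 + 17 days = October 27, 2002.
Next gap: 20 days. October 27, 2002 + 20 days = November 16, 2002.
Next gap: 23 days. November 16, 2002 + 23 days = December 9, 2002.
Next gap: 26 days. December 9, 2002 + 26 days = January 4, 2003.
Next gap: 29 days. January 4, 2003 + 29 days = February 2, 2003.
Next gap: 32 days. February 2, 2003 + 32 days = March 6, 2003.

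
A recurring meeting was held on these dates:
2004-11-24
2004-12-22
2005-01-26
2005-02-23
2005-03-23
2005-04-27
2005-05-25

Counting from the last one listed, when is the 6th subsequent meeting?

All dates are Wednesdays, 28, 35, 28, 28, 35, 28 days apart.
Specifically, the 4th Wednesday of each month.
June 2005 — 4th Wednesday is 2005-06-22.
4th Wednesday of July 2005: 2005-07-27.
4th Wednesday of August 2005: 2005-08-24.
September 2005 — 4th Wednesday is 2005-09-28.
October 2005 — 4th Wednesday is 2005-10-26.
4th Wednesday of November 2005: 2005-11-23.

2005-11-23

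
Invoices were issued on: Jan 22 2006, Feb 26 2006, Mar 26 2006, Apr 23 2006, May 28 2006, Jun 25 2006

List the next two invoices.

Jul 23 2006, Aug 27 2006

All dates are Sundays, 35, 28, 28, 35, 28 days apart.
Specifically, the 4th Sunday of each month.
July 2006 — 4th Sunday is Jul 23 2006.
4th Sunday of August 2006: Aug 27 2006.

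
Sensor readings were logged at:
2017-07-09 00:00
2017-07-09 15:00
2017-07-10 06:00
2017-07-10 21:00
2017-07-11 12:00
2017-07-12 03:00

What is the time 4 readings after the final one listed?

2017-07-14 15:00

The interval is a steady 15 hours (15, 15, 15, 15, 15).
2017-07-12 03:00 + 15 h = 2017-07-12 18:00.
2017-07-12 18:00 + 15 h = 2017-07-13 09:00.
2017-07-13 09:00 + 15 h = 2017-07-14 00:00.
2017-07-14 00:00 + 15 h = 2017-07-14 15:00.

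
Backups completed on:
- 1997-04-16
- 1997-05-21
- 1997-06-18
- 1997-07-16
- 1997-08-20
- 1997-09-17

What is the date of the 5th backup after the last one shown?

Gaps: 35, 28, 28, 35, 28 days — a mix of 28 and 35. Every date is a Wednesday.
Each is the 3rd Wednesday of its month.
October 1997 — 3rd Wednesday is 1997-10-15.
November 1997 — 3rd Wednesday is 1997-11-19.
December 1997 — 3rd Wednesday is 1997-12-17.
3rd Wednesday of January 1998: 1998-01-21.
February 1998 — 3rd Wednesday is 1998-02-18.

1998-02-18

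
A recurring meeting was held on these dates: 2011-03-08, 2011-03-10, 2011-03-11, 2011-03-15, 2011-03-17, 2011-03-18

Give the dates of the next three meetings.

The gap pattern 2, 1, 4, 2, 1 repeats every 3 events.
These are the Tuesdays, Thursdays and Fridays of each week.
Next Tuesday: 2011-03-22.
The following Thursday is 2011-03-24.
The following Friday is 2011-03-25.

2011-03-22, 2011-03-24, 2011-03-25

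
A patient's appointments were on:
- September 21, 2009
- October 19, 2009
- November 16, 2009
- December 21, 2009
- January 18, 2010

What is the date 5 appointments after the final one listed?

June 21, 2010

Gaps: 28, 28, 35, 28 days — a mix of 28 and 35. Every date is a Monday.
Each is the 3rd Monday of its month.
February 2010 — 3rd Monday is February 15, 2010.
March 2010 — 3rd Monday is March 15, 2010.
3rd Monday of April 2010: April 19, 2010.
May 2010 — 3rd Monday is May 17, 2010.
3rd Monday of June 2010: June 21, 2010.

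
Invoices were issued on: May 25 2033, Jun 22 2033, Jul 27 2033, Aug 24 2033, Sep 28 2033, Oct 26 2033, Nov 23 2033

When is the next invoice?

Dec 28 2033

Gaps: 28, 35, 28, 35, 28, 28 days — a mix of 28 and 35. Every date is a Wednesday.
Each is the 4th Wednesday of its month.
December 2033 — 4th Wednesday is Dec 28 2033.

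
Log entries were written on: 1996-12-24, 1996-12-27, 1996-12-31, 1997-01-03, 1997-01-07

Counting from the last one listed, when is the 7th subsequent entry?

The gap pattern 3, 4, 3, 4 repeats every 2 events.
These are the Tuesdays and Fridays of each week.
The following Friday is 1997-01-10.
The following Tuesday is 1997-01-14.
Next Friday: 1997-01-17.
Next Tuesday: 1997-01-21.
Next Friday: 1997-01-24.
Next Tuesday: 1997-01-28.
Next Friday: 1997-01-31.

1997-01-31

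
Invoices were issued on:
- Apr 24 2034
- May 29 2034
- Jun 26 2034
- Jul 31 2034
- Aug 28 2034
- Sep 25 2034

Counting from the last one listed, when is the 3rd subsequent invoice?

These are Mondays with 35, 28, 35, 28, 28-day gaps.
Each is the final Monday of its month — May 29 2034 is past the 28th, so '4th Monday' doesn't fit.
Last Monday of October 2034: Oct 30 2034.
November 2034 ends with Monday Nov 27 2034.
December 2034 ends with Monday Dec 25 2034.

Dec 25 2034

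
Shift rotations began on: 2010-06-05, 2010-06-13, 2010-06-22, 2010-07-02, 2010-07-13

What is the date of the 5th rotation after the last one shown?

Intervals are 8, 9, 10, 11 days — an arithmetic progression with common difference 1.
Next gap: 12 days. 2010-07-13 + 12 days = 2010-07-25.
Next gap: 13 days. 2010-07-25 + 13 days = 2010-08-07.
Next gap: 14 days. 2010-08-07 + 14 days = 2010-08-21.
Next gap: 15 days. 2010-08-21 + 15 days = 2010-09-05.
Next gap: 16 days. 2010-09-05 + 16 days = 2010-09-21.

2010-09-21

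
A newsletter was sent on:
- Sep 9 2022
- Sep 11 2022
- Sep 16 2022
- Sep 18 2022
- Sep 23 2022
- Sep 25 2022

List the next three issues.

Sep 30 2022, Oct 2 2022, Oct 7 2022

The gap pattern 2, 5, 2, 5, 2 repeats every 2 events.
These are the Fridays and Sundays of each week.
Next Friday: Sep 30 2022.
Next Sunday: Oct 2 2022.
The following Friday is Oct 7 2022.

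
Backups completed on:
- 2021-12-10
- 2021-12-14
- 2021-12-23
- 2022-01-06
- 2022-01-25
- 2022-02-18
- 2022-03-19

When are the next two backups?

Intervals are 4, 9, 14, 19, 24, 29 days — an arithmetic progression with common difference 5.
Next gap: 34 days. 2022-03-19 + 34 days = 2022-04-22.
Next gap: 39 days. 2022-04-22 + 39 days = 2022-05-31.

2022-04-22, 2022-05-31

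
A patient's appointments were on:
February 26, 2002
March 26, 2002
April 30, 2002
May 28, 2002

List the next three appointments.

These are Tuesdays with 28, 35, 28-day gaps.
Each is the final Tuesday of its month — April 30, 2002 is past the 28th, so '4th Tuesday' doesn't fit.
June 2002 ends with Tuesday June 25, 2002.
Last Tuesday of July 2002: July 30, 2002.
Last Tuesday of August 2002: August 27, 2002.

June 25, 2002; July 30, 2002; August 27, 2002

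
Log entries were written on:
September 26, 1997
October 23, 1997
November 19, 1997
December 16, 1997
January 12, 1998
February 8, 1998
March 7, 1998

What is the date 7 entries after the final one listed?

September 12, 1998

Every event comes 27 days after the last (27, 27, 27, 27, 27, 27).
March 7, 1998 + 27 days = April 3, 1998.
April 3, 1998 + 27 days = April 30, 1998.
April 30, 1998 + 27 days = May 27, 1998.
May 27, 1998 + 27 days = June 23, 1998.
June 23, 1998 + 27 days = July 20, 1998.
July 20, 1998 + 27 days = August 16, 1998.
August 16, 1998 + 27 days = September 12, 1998.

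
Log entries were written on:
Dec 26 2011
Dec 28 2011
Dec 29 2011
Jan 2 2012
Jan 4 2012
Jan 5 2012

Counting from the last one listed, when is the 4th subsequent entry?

The gap pattern 2, 1, 4, 2, 1 repeats every 3 events.
These are the Mondays, Wednesdays and Thursdays of each week.
Next Monday: Jan 9 2012.
The following Wednesday is Jan 11 2012.
Next Thursday: Jan 12 2012.
The following Monday is Jan 16 2012.

Jan 16 2012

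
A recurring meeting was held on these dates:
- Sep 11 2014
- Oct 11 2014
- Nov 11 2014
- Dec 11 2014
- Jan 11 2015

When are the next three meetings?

The day-of-month is always 11 (30, 31, 30, 31 days between events).
So this recurs on the 11th of each month.
February 2015: Feb 11 2015.
March 2015: Mar 11 2015.
Next: April 2015 → Apr 11 2015.

Feb 11 2015, Mar 11 2015, Apr 11 2015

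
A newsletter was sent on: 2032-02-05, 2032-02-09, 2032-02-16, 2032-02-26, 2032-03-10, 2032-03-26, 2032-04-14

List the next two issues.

2032-05-06, 2032-05-31

Gaps: 4, 7, 10, 13, 16, 19 days — each gap is 3 larger than the previous one.
Next gap: 22 days. 2032-04-14 + 22 days = 2032-05-06.
Next gap: 25 days. 2032-05-06 + 25 days = 2032-05-31.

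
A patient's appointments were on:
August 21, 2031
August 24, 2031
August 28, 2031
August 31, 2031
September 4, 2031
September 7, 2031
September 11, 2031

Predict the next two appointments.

September 14, 2031; September 18, 2031

Every event lands on a Thursday or Sunday (gaps cycle 3, 4, 3, 4, 3, 4).
So the schedule is: every Thursday and Sunday.
Next Sunday: September 14, 2031.
The following Thursday is September 18, 2031.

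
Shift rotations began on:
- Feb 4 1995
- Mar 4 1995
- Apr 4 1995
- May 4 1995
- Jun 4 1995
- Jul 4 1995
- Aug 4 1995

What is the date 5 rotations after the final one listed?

Gaps: 28, 31, 30, 31, 30, 31 days — not constant. Every event is on the 4th of the month.
Pattern: the 4th of each month.
Next: September 1995 → Sep 4 1995.
October 1995: Oct 4 1995.
November 1995: Nov 4 1995.
December 1995: Dec 4 1995.
January 1996: Jan 4 1996.

Jan 4 1996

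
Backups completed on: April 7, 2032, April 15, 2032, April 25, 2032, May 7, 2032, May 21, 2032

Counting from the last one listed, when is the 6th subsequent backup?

Intervals are 8, 10, 12, 14 days — an arithmetic progression with common difference 2.
Next gap: 16 days. May 21, 2032 + 16 days = June 6, 2032.
Next gap: 18 days. June 6, 2032 + 18 days = June 24, 2032.
Next gap: 20 days. June 24, 2032 + 20 days = July 14, 2032.
Next gap: 22 days. July 14, 2032 + 22 days = August 5, 2032.
Next gap: 24 days. August 5, 2032 + 24 days = August 29, 2032.
Next gap: 26 days. August 29, 2032 + 26 days = September 24, 2032.

September 24, 2032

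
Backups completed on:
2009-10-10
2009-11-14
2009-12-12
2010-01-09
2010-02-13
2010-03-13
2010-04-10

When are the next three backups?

2010-05-08, 2010-06-12, 2010-07-10

These are Saturdays at 28- or 35-day spacing (35, 28, 28, 35, 28, 28).
The pattern: 2nd Saturday of the month.
May 2010 — 2nd Saturday is 2010-05-08.
June 2010 — 2nd Saturday is 2010-06-12.
July 2010 — 2nd Saturday is 2010-07-10.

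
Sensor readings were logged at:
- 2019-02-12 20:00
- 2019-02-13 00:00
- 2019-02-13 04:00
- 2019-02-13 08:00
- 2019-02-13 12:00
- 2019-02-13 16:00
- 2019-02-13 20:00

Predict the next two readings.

Gaps: 4, 4, 4, 4, 4, 4 hours — each event is 4 hours after the previous one.
2019-02-13 20:00 + 4 h = 2019-02-14 00:00.
2019-02-14 00:00 + 4 h = 2019-02-14 04:00.

2019-02-14 00:00, 2019-02-14 04:00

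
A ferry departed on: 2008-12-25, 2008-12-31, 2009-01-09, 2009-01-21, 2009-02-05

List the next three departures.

Intervals are 6, 9, 12, 15 days — an arithmetic progression with common difference 3.
Next gap: 18 days. 2009-02-05 + 18 days = 2009-02-23.
Next gap: 21 days. 2009-02-23 + 21 days = 2009-03-16.
Next gap: 24 days. 2009-03-16 + 24 days = 2009-04-09.

2009-02-23, 2009-03-16, 2009-04-09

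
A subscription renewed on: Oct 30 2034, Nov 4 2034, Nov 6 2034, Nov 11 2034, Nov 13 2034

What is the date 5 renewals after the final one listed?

Dec 2 2034

Gaps: 5, 2, 5, 2 days — not constant, but cyclic with period 2.
The events fall on every Monday and Saturday.
Next Saturday: Nov 18 2034.
The following Monday is Nov 20 2034.
Next Saturday: Nov 25 2034.
The following Monday is Nov 27 2034.
The following Saturday is Dec 2 2034.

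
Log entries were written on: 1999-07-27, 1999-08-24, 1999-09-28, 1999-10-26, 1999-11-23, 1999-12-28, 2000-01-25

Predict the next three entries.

2000-02-22, 2000-03-28, 2000-04-25

Gaps: 28, 35, 28, 28, 35, 28 days — a mix of 28 and 35. Every date is a Tuesday.
Each is the 4th Tuesday of its month.
February 2000 — 4th Tuesday is 2000-02-22.
March 2000 — 4th Tuesday is 2000-03-28.
4th Tuesday of April 2000: 2000-04-25.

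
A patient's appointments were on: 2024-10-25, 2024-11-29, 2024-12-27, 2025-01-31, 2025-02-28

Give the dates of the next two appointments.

2025-03-28, 2025-04-25

These are Fridays with 35, 28, 35, 28-day gaps.
Each is the final Friday of its month — 2024-11-29 is past the 28th, so '4th Friday' doesn't fit.
Last Friday of March 2025: 2025-03-28.
April 2025 ends with Friday 2025-04-25.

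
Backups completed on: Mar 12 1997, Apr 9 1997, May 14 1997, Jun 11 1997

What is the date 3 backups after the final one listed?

Gaps: 28, 35, 28 days — a mix of 28 and 35. Every date is a Wednesday.
Each is the 2nd Wednesday of its month.
July 1997 — 2nd Wednesday is Jul 9 1997.
2nd Wednesday of August 1997: Aug 13 1997.
September 1997 — 2nd Wednesday is Sep 10 1997.

Sep 10 1997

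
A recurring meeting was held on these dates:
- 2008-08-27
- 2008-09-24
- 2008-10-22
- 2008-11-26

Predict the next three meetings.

2008-12-24, 2009-01-28, 2009-02-25

All dates are Wednesdays, 28, 28, 35 days apart.
Specifically, the 4th Wednesday of each month.
December 2008 — 4th Wednesday is 2008-12-24.
4th Wednesday of January 2009: 2009-01-28.
February 2009 — 4th Wednesday is 2009-02-25.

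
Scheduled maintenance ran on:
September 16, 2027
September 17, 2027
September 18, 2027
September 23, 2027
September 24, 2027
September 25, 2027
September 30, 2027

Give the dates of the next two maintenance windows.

October 1, 2027; October 2, 2027

Every event lands on a Thursday or Friday or Saturday (gaps cycle 1, 1, 5, 1, 1, 5).
So the schedule is: every Thursday, Friday and Saturday.
The following Friday is October 1, 2027.
Next Saturday: October 2, 2027.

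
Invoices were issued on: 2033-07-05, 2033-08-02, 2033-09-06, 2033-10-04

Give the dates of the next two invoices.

2033-11-01, 2033-12-06

All dates are Tuesdays, 28, 35, 28 days apart.
Specifically, the 1st Tuesday of each month.
1st Tuesday of November 2033: 2033-11-01.
December 2033 — 1st Tuesday is 2033-12-06.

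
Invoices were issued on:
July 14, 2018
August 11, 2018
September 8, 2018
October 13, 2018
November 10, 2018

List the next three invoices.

Gaps: 28, 28, 35, 28 days — a mix of 28 and 35. Every date is a Saturday.
Each is the 2nd Saturday of its month.
December 2018 — 2nd Saturday is December 8, 2018.
January 2019 — 2nd Saturday is January 12, 2019.
2nd Saturday of February 2019: February 9, 2019.

December 8, 2018; January 12, 2019; February 9, 2019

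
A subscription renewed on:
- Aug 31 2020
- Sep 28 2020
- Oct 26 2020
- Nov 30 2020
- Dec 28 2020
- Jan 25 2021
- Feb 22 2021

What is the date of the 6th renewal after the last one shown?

Aug 30 2021

Every date is a Monday; gaps 28, 28, 35, 28, 28, 28 days.
Each is the last Monday of its month (at least one falls on the 29th or later, ruling out '4th Monday').
March 2021 ends with Monday Mar 29 2021.
Last Monday of April 2021: Apr 26 2021.
May 2021 ends with Monday May 31 2021.
Last Monday of June 2021: Jun 28 2021.
Last Monday of July 2021: Jul 26 2021.
August 2021 ends with Monday Aug 30 2021.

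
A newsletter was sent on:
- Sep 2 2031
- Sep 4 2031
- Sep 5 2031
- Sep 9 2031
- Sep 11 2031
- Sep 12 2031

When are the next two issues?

Sep 16 2031, Sep 18 2031

The gap pattern 2, 1, 4, 2, 1 repeats every 3 events.
These are the Tuesdays, Thursdays and Fridays of each week.
The following Tuesday is Sep 16 2031.
The following Thursday is Sep 18 2031.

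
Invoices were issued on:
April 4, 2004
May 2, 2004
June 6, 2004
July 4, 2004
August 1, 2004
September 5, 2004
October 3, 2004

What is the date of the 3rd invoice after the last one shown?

All dates are Sundays, 28, 35, 28, 28, 35, 28 days apart.
Specifically, the 1st Sunday of each month.
1st Sunday of November 2004: November 7, 2004.
December 2004 — 1st Sunday is December 5, 2004.
1st Sunday of January 2005: January 2, 2005.

January 2, 2005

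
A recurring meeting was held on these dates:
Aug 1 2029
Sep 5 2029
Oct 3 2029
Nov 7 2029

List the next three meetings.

Gaps: 35, 28, 35 days — a mix of 28 and 35. Every date is a Wednesday.
Each is the 1st Wednesday of its month.
1st Wednesday of December 2029: Dec 5 2029.
January 2030 — 1st Wednesday is Jan 2 2030.
February 2030 — 1st Wednesday is Feb 6 2030.

Dec 5 2029, Jan 2 2030, Feb 6 2030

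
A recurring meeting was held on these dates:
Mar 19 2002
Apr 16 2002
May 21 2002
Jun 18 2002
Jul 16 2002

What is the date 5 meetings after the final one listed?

Dec 17 2002

All dates are Tuesdays, 28, 35, 28, 28 days apart.
Specifically, the 3rd Tuesday of each month.
August 2002 — 3rd Tuesday is Aug 20 2002.
September 2002 — 3rd Tuesday is Sep 17 2002.
3rd Tuesday of October 2002: Oct 15 2002.
November 2002 — 3rd Tuesday is Nov 19 2002.
December 2002 — 3rd Tuesday is Dec 17 2002.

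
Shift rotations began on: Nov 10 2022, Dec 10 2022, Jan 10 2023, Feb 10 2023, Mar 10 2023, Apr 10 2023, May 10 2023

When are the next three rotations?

Jun 10 2023, Jul 10 2023, Aug 10 2023

The day-of-month is always 10 (30, 31, 31, 28, 31, 30 days between events).
So this recurs on the 10th of each month.
June 2023: Jun 10 2023.
July 2023: Jul 10 2023.
August 2023: Aug 10 2023.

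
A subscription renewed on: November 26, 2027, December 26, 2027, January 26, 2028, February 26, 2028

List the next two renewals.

March 26, 2028; April 26, 2028

The day-of-month is always 26 (30, 31, 31 days between events).
So this recurs on the 26th of each month.
Next: March 2028 → March 26, 2028.
April 2028: April 26, 2028.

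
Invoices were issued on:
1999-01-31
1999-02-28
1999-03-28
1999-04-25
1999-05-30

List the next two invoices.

1999-06-27, 1999-07-25

Every date is a Sunday; gaps 28, 28, 28, 35 days.
Each is the last Sunday of its month (at least one falls on the 29th or later, ruling out '4th Sunday').
June 1999 ends with Sunday 1999-06-27.
Last Sunday of July 1999: 1999-07-25.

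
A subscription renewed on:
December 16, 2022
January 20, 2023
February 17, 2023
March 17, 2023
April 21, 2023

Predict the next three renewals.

May 19, 2023; June 16, 2023; July 21, 2023

Gaps: 35, 28, 28, 35 days — a mix of 28 and 35. Every date is a Friday.
Each is the 3rd Friday of its month.
3rd Friday of May 2023: May 19, 2023.
June 2023 — 3rd Friday is June 16, 2023.
July 2023 — 3rd Friday is July 21, 2023.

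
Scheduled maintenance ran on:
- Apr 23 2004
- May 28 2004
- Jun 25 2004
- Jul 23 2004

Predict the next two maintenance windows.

Gaps: 35, 28, 28 days — a mix of 28 and 35. Every date is a Friday.
Each is the 4th Friday of its month.
4th Friday of August 2004: Aug 27 2004.
September 2004 — 4th Friday is Sep 24 2004.

Aug 27 2004, Sep 24 2004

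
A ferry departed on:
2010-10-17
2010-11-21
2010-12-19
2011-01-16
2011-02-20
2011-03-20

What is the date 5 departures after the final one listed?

2011-08-21

These are Sundays at 28- or 35-day spacing (35, 28, 28, 35, 28).
The pattern: 3rd Sunday of the month.
3rd Sunday of April 2011: 2011-04-17.
3rd Sunday of May 2011: 2011-05-15.
3rd Sunday of June 2011: 2011-06-19.
3rd Sunday of July 2011: 2011-07-17.
3rd Sunday of August 2011: 2011-08-21.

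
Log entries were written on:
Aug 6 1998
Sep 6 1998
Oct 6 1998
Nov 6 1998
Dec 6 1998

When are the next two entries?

Jan 6 1999, Feb 6 1999

Each date is the 6th; the gaps (31, 30, 31, 30) track the month lengths.
The rule is the 6th of each month.
Next: January 1999 → Jan 6 1999.
February 1999: Feb 6 1999.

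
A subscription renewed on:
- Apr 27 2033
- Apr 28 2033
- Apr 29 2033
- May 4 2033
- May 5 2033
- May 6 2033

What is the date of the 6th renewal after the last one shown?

Every event lands on a Wednesday or Thursday or Friday (gaps cycle 1, 1, 5, 1, 1).
So the schedule is: every Wednesday, Thursday and Friday.
The following Wednesday is May 11 2033.
Next Thursday: May 12 2033.
Next Friday: May 13 2033.
Next Wednesday: May 18 2033.
Next Thursday: May 19 2033.
The following Friday is May 20 2033.

May 20 2033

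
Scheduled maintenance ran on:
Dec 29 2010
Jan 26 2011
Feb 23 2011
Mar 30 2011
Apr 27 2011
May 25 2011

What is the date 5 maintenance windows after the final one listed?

Oct 26 2011

All Wednesdays; the gaps (28, 28, 35, 28, 28) vary with month length.
This is the last Wednesday of each month.
Last Wednesday of June 2011: Jun 29 2011.
July 2011 ends with Wednesday Jul 27 2011.
Last Wednesday of August 2011: Aug 31 2011.
September 2011 ends with Wednesday Sep 28 2011.
Last Wednesday of October 2011: Oct 26 2011.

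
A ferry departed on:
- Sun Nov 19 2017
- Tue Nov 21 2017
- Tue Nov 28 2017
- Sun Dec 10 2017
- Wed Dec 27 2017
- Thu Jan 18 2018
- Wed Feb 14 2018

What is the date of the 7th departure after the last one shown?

Intervals are 2, 7, 12, 17, 22, 27 days — an arithmetic progression with common difference 5.
Next gap: 32 days. Wed Feb 14 2018 + 32 days = Sun Mar 18 2018.
Next gap: 37 days. Sun Mar 18 2018 + 37 days = Tue Apr 24 2018.
Next gap: 42 days. Tue Apr 24 2018 + 42 days = Tue Jun 5 2018.
Next gap: 47 days. Tue Jun 5 2018 + 47 days = Sun Jul 22 2018.
Next gap: 52 days. Sun Jul 22 2018 + 52 days = Wed Sep 12 2018.
Next gap: 57 days. Wed Sep 12 2018 + 57 days = Thu Nov 8 2018.
Next gap: 62 days. Thu Nov 8 2018 + 62 days = Wed Jan 9 2019.

Wed Jan 9 2019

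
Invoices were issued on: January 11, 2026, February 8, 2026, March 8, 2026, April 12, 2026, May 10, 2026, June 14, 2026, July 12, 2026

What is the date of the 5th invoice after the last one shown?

All dates are Sundays, 28, 28, 35, 28, 35, 28 days apart.
Specifically, the 2nd Sunday of each month.
2nd Sunday of August 2026: August 9, 2026.
September 2026 — 2nd Sunday is September 13, 2026.
2nd Sunday of October 2026: October 11, 2026.
2nd Sunday of November 2026: November 8, 2026.
2nd Sunday of December 2026: December 13, 2026.

December 13, 2026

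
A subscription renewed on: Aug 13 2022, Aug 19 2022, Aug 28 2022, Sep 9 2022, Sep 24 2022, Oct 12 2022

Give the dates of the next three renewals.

Nov 2 2022, Nov 26 2022, Dec 23 2022

Gaps: 6, 9, 12, 15, 18 days — each gap is 3 larger than the previous one.
Next gap: 21 days. Oct 12 2022 + 21 days = Nov 2 2022.
Next gap: 24 days. Nov 2 2022 + 24 days = Nov 26 2022.
Next gap: 27 days. Nov 26 2022 + 27 days = Dec 23 2022.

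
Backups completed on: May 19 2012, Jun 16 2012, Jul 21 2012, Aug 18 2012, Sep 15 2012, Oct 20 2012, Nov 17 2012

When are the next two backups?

Dec 15 2012, Jan 19 2013

Gaps: 28, 35, 28, 28, 35, 28 days — a mix of 28 and 35. Every date is a Saturday.
Each is the 3rd Saturday of its month.
December 2012 — 3rd Saturday is Dec 15 2012.
3rd Saturday of January 2013: Jan 19 2013.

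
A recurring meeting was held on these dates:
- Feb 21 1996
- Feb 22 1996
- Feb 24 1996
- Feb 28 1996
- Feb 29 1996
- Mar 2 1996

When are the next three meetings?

Mar 6 1996, Mar 7 1996, Mar 9 1996

Every event lands on a Wednesday or Thursday or Saturday (gaps cycle 1, 2, 4, 1, 2).
So the schedule is: every Wednesday, Thursday and Saturday.
Next Wednesday: Mar 6 1996.
The following Thursday is Mar 7 1996.
The following Saturday is Mar 9 1996.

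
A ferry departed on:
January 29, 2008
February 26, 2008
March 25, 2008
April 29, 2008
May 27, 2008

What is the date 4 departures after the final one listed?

These are Tuesdays with 28, 28, 35, 28-day gaps.
Each is the final Tuesday of its month — January 29, 2008 is past the 28th, so '4th Tuesday' doesn't fit.
June 2008 ends with Tuesday June 24, 2008.
Last Tuesday of July 2008: July 29, 2008.
August 2008 ends with Tuesday August 26, 2008.
September 2008 ends with Tuesday September 30, 2008.

September 30, 2008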